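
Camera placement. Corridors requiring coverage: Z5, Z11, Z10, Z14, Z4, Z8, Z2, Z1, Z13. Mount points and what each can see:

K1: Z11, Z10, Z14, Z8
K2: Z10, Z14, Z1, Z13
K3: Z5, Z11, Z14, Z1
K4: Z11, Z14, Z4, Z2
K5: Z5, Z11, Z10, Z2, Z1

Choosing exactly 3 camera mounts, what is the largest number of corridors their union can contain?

Choosing K1, K2, K4 covers {Z11, Z10, Z14, Z4, Z8, Z2, Z1, Z13} — 8 corridors.
No choice of 3 camera mounts does better; here Z5 is left uncovered.

8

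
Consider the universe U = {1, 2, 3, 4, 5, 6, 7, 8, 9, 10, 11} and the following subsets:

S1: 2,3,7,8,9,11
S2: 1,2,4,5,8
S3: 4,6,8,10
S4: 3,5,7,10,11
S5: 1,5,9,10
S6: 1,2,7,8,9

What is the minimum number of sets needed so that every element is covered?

S1, S2, S3 together cover {1, 2, 3, 4, 5, 6, 7, 8, 9, 10, 11} — every element.
No 2 of the 6 sets cover everything (all 15 pairs fall short), so 3 is minimum.

3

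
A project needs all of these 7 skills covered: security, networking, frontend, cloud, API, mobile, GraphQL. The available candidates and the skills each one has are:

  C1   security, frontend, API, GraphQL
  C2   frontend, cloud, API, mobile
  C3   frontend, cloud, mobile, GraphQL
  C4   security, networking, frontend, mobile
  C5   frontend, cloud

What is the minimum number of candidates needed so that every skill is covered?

3

C1, C2, C4 together cover {security, networking, frontend, cloud, API, mobile, GraphQL} — every skill.
No 2 of the 5 candidates cover everything (all 10 pairs fall short), so 3 is minimum.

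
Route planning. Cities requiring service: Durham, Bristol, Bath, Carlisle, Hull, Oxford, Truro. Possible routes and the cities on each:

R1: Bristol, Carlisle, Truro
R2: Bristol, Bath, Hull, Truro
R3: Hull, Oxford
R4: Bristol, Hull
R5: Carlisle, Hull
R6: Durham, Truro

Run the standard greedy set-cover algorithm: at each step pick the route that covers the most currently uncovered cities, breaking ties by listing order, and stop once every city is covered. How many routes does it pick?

4

Pick 1: R2 covers 4 new cities (Bristol, Bath, Hull, Truro).
Pick 2: R1 covers 1 new cities (Carlisle).
Pick 3: R3 covers 1 new cities (Oxford).
Pick 4: R6 covers 1 new cities (Durham).
Greedy uses 4 routes.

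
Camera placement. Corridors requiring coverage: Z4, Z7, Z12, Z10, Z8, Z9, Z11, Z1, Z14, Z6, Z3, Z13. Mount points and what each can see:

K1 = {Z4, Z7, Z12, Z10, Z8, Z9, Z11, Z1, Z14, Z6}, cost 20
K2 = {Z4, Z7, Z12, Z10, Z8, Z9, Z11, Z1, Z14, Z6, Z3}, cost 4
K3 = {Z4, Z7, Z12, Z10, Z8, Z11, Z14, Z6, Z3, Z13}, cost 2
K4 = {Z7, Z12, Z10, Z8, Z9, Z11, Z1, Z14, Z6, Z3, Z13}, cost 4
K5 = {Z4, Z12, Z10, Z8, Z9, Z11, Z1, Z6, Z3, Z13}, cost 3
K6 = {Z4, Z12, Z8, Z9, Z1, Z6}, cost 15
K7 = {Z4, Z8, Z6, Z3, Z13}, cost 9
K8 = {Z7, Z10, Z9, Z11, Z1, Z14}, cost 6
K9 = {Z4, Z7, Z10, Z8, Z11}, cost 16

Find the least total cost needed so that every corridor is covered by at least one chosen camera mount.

K3, K5 cover every corridor at cost 2 + 3 = 5.
Any cover uses at least 2 camera mounts; among all covering selections none totals below 5.

5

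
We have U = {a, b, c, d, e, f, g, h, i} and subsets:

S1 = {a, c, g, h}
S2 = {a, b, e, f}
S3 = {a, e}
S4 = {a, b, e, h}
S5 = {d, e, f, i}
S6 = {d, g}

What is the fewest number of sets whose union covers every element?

3

S1, S2, S5 together cover {a, b, c, d, e, f, g, h, i} — every element.
No 2 of the 6 sets cover everything (all 15 pairs fall short), so 3 is minimum.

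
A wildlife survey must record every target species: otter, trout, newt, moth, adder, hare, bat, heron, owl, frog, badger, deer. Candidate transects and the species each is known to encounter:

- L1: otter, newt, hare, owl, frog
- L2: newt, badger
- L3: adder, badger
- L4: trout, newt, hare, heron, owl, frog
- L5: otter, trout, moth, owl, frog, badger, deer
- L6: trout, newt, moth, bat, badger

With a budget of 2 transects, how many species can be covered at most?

Choosing L4, L5 covers {otter, trout, newt, moth, hare, heron, owl, frog, badger, deer} — 10 species.
No choice of 2 transects does better; here adder, bat are left uncovered.

10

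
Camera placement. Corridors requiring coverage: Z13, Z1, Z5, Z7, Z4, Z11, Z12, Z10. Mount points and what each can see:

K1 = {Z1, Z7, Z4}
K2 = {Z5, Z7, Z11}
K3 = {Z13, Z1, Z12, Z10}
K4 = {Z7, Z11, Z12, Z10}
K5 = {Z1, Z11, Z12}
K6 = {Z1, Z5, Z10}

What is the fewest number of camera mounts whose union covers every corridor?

K1, K2, K3 together cover {Z13, Z1, Z5, Z7, Z4, Z11, Z12, Z10} — every corridor.
No 2 of the 6 camera mounts cover everything (all 15 pairs fall short), so 3 is minimum.

3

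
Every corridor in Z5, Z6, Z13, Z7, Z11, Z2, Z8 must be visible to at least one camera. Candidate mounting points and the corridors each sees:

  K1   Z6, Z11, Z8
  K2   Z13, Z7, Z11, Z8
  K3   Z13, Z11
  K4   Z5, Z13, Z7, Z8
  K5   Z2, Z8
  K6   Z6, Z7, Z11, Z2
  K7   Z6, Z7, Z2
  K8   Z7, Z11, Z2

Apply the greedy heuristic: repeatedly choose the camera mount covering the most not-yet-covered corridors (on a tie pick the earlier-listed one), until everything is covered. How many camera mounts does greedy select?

Pick 1: K2 covers 4 new corridors (Z13, Z7, Z11, Z8).
Pick 2: K6 covers 2 new corridors (Z6, Z2).
Pick 3: K4 covers 1 new corridors (Z5).
Greedy uses 3 camera mounts. (The true minimum is 2.)

3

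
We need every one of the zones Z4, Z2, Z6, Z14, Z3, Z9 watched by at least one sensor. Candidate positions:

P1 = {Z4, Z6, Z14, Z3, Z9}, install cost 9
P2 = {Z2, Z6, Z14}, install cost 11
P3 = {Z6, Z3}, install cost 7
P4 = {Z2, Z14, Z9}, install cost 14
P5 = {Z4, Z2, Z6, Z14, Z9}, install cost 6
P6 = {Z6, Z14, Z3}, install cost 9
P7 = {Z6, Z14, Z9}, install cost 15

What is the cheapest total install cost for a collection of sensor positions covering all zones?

13

P3, P5 cover every zone at install cost 7 + 6 = 13.
Any cover uses at least 2 sensor positions; among all covering selections none totals below 13.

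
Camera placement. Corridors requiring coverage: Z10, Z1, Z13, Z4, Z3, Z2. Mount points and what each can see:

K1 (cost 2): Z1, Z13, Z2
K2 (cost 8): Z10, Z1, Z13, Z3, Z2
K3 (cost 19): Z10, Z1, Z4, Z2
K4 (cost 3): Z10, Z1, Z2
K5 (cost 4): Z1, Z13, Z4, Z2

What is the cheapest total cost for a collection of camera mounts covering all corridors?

12

K2, K5 cover every corridor at cost 8 + 4 = 12.
Any cover uses at least 2 camera mounts; among all covering selections none totals below 12.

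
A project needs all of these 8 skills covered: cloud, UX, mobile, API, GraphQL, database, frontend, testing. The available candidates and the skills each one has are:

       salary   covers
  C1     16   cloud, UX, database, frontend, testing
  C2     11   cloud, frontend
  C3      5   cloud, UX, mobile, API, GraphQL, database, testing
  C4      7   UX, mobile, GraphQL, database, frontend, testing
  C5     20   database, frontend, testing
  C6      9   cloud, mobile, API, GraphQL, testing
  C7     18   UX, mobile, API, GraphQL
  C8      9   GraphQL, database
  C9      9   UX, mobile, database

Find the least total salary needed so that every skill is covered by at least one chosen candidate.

C3, C4 cover every skill at salary 5 + 7 = 12.
Any cover uses at least 2 candidates; among all covering selections none totals below 12.

12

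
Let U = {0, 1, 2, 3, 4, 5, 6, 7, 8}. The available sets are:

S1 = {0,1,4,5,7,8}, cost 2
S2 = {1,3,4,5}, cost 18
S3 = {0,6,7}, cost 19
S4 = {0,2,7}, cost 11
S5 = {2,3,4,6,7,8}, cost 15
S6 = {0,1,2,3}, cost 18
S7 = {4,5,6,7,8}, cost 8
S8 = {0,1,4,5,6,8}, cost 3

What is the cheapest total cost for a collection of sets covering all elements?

17

S1, S5 cover every element at cost 2 + 15 = 17.
Any cover uses at least 2 sets; among all covering selections none totals below 17.
Greedy by coverage-per-cost would pick S1, S8, S5 for 20 — worse than the optimum 17.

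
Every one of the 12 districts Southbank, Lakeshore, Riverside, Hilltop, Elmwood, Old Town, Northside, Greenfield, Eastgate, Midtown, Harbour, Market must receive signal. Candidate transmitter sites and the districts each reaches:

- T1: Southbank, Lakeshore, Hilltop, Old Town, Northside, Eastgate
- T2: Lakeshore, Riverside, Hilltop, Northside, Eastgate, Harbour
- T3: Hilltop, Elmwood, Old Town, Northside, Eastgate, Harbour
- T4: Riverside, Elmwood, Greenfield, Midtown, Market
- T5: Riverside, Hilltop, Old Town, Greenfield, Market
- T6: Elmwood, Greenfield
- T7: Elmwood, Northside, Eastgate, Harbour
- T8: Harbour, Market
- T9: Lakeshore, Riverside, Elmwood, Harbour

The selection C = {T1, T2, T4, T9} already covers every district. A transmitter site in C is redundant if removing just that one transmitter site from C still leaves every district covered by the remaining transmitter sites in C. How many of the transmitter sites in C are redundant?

Drop T1: Southbank, Old Town uncovered — not redundant.
Drop T2: the rest still cover every district — redundant.
Drop T4: Greenfield, Midtown, Market uncovered — not redundant.
Drop T9: the rest still cover every district — redundant.
2 redundant: T2, T9.

2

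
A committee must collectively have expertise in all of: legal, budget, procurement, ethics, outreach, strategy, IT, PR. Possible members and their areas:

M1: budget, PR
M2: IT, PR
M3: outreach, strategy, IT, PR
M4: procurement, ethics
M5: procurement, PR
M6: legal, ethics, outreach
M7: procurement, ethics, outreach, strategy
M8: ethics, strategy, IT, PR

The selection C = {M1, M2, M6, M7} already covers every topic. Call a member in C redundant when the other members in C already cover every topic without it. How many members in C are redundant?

Drop M1: budget uncovered — not redundant.
Drop M2: IT uncovered — not redundant.
Drop M6: legal uncovered — not redundant.
Drop M7: procurement, strategy uncovered — not redundant.
None of the members in C is redundant.

0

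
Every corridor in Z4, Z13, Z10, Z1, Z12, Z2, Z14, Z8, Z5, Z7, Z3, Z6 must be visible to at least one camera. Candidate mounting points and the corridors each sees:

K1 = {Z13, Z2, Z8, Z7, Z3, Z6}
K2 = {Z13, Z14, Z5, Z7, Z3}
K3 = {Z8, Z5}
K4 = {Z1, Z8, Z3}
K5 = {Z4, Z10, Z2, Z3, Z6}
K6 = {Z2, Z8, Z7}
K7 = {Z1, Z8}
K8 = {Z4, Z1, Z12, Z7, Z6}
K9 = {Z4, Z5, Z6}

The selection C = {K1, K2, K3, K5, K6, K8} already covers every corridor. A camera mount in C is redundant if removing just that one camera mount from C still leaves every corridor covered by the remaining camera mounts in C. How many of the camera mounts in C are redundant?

3

Drop K1: the rest still cover every corridor — redundant.
Drop K2: Z14 uncovered — not redundant.
Drop K3: the rest still cover every corridor — redundant.
Drop K5: Z10 uncovered — not redundant.
Drop K6: the rest still cover every corridor — redundant.
Drop K8: Z1, Z12 uncovered — not redundant.
3 redundant: K1, K3, K6.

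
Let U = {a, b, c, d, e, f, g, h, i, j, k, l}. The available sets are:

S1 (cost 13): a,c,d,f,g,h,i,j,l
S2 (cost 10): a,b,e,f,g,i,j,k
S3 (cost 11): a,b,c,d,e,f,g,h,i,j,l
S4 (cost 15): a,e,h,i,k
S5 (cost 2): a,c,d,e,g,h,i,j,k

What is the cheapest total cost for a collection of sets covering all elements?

13

S3, S5 cover every element at cost 11 + 2 = 13.
Any cover uses at least 2 sets; among all covering selections none totals below 13.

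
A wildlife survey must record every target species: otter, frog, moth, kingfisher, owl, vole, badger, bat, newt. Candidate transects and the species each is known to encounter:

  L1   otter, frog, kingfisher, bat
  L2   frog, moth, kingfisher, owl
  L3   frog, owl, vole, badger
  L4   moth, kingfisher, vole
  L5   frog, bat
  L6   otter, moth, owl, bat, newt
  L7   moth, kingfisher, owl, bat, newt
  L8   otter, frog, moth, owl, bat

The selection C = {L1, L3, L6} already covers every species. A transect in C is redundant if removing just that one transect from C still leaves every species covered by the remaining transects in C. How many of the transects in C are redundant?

Drop L1: kingfisher uncovered — not redundant.
Drop L3: vole, badger uncovered — not redundant.
Drop L6: moth, newt uncovered — not redundant.
None of the transects in C is redundant.

0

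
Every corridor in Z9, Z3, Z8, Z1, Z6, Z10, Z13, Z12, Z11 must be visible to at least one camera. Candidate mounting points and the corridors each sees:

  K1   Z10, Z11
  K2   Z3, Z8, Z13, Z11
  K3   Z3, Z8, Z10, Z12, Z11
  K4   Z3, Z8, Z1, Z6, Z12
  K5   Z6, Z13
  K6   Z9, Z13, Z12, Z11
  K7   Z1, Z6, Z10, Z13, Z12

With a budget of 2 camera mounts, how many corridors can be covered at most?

8

Choosing K2, K7 covers {Z3, Z8, Z1, Z6, Z10, Z13, Z12, Z11} — 8 corridors.
No choice of 2 camera mounts does better; here Z9 is left uncovered.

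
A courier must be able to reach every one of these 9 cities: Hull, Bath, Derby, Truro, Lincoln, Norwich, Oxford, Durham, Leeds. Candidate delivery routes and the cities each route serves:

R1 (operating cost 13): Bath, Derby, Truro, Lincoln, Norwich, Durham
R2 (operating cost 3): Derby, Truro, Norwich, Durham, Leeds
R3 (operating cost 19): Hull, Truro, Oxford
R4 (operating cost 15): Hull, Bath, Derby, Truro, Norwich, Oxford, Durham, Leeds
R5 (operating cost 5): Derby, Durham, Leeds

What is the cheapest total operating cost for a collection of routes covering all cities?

28

R1, R4 cover every city at operating cost 13 + 15 = 28.
Any cover uses at least 2 routes; among all covering selections none totals below 28.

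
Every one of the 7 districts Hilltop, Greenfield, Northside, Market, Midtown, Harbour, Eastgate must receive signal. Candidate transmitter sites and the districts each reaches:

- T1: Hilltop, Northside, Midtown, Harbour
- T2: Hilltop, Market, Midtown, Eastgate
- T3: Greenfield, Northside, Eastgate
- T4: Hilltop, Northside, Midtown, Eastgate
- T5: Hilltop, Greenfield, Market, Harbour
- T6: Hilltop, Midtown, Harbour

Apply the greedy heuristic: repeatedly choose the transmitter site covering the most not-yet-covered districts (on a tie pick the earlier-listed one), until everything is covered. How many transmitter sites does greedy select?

3

Pick 1: T1 covers 4 new districts (Hilltop, Northside, Midtown, Harbour).
Pick 2: T2 covers 2 new districts (Market, Eastgate).
Pick 3: T3 covers 1 new districts (Greenfield).
Greedy uses 3 transmitter sites. (The true minimum is 2.)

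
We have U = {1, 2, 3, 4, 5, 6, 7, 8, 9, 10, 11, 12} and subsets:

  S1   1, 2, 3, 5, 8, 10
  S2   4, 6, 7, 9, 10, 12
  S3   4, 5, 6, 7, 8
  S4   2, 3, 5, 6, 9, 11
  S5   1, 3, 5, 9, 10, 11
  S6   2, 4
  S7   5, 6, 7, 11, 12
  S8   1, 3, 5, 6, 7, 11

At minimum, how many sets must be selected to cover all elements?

S1, S2, S4 together cover {1, 2, 3, 4, 5, 6, 7, 8, 9, 10, 11, 12} — every element.
No 2 of the 8 sets cover everything (all 28 pairs fall short), so 3 is minimum.

3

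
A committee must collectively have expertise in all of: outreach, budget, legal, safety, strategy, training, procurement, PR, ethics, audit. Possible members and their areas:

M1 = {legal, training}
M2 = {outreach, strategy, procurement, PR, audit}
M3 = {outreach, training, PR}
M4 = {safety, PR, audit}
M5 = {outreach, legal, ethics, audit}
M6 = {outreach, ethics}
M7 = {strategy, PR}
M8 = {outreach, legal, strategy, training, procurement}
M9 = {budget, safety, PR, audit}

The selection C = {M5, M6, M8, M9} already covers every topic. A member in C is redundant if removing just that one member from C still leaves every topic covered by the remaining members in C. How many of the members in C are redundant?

2

Drop M5: the rest still cover every topic — redundant.
Drop M6: the rest still cover every topic — redundant.
Drop M8: strategy, training, procurement uncovered — not redundant.
Drop M9: budget, safety, PR uncovered — not redundant.
2 redundant: M5, M6.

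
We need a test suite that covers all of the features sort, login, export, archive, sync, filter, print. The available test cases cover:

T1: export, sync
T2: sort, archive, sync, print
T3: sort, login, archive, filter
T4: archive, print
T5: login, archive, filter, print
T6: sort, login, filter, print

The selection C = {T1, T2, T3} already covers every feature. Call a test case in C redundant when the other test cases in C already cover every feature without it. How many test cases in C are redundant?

Drop T1: export uncovered — not redundant.
Drop T2: print uncovered — not redundant.
Drop T3: login, filter uncovered — not redundant.
None of the test cases in C is redundant.

0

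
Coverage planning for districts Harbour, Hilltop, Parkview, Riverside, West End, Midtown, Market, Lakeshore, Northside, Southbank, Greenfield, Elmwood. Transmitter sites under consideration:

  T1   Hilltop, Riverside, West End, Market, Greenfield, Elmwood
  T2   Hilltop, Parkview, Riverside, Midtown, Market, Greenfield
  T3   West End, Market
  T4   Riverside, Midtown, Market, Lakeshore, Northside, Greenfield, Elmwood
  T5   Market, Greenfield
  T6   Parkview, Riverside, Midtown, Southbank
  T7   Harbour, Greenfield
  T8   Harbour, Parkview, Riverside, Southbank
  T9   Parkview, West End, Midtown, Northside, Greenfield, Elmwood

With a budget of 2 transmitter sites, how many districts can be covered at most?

Choosing T4, T8 covers {Harbour, Parkview, Riverside, Midtown, Market, Lakeshore, Northside, Southbank, Greenfield, Elmwood} — 10 districts.
No choice of 2 transmitter sites does better; here Hilltop, West End are left uncovered.

10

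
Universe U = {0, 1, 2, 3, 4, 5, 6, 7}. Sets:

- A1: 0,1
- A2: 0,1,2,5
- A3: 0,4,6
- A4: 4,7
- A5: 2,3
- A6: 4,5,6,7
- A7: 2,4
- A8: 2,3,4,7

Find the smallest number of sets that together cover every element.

A1, A5, A6 together cover {0, 1, 2, 3, 4, 5, 6, 7} — every element.
No 2 of the 8 sets cover everything (all 28 pairs fall short), so 3 is minimum.

3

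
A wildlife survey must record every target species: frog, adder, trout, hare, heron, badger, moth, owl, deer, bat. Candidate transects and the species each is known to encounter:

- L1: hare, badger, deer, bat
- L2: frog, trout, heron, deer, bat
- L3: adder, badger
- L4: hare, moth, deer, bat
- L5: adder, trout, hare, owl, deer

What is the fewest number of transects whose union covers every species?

4

L1, L2, L4, L5 together cover {frog, adder, trout, hare, heron, badger, moth, owl, deer, bat} — every species.
No 3 of the 5 transects cover everything (all 10 triples fall short), so 4 is minimum.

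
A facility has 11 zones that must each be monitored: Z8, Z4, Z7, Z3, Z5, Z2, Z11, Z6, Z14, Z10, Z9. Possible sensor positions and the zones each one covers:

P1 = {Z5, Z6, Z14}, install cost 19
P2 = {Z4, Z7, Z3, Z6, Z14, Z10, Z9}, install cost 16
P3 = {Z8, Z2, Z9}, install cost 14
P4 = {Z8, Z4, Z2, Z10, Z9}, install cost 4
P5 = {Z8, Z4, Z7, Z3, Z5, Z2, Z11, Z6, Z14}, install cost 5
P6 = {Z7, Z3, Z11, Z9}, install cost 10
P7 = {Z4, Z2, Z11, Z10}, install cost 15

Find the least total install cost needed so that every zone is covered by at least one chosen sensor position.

P4, P5 cover every zone at install cost 4 + 5 = 9.
Any cover uses at least 2 sensor positions; among all covering selections none totals below 9.

9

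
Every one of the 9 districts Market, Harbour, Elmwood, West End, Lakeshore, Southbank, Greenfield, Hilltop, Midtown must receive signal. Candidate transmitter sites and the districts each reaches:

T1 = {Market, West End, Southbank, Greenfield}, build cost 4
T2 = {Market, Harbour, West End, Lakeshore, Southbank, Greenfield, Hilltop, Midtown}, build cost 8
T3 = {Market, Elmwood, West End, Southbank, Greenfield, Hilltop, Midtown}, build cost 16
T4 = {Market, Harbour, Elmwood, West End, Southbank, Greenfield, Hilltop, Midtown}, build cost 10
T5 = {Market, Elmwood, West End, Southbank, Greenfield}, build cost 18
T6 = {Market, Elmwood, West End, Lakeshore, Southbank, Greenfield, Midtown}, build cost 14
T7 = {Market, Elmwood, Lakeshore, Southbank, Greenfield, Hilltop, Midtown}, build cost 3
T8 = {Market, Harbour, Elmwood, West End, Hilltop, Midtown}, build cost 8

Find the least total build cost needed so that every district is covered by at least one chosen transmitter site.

11

T2, T7 cover every district at build cost 8 + 3 = 11.
Any cover uses at least 2 transmitter sites; among all covering selections none totals below 11.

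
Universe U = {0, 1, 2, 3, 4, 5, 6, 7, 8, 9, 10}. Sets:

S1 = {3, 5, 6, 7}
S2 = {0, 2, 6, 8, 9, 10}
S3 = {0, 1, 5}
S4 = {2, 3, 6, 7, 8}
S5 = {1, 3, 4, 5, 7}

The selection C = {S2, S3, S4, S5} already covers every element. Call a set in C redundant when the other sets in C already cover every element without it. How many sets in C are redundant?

Drop S2: 9, 10 uncovered — not redundant.
Drop S3: the rest still cover every element — redundant.
Drop S4: the rest still cover every element — redundant.
Drop S5: 4 uncovered — not redundant.
2 redundant: S3, S4.

2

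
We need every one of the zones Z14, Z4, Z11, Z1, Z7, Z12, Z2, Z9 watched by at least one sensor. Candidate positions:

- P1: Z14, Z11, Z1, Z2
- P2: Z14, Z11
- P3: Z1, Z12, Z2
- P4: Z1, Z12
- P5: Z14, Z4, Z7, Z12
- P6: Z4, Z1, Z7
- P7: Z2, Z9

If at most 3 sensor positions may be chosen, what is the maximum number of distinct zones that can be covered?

8

Choosing P1, P5, P7 covers {Z14, Z4, Z11, Z1, Z7, Z12, Z2, Z9} — 8 zones.
That is all 8 zones.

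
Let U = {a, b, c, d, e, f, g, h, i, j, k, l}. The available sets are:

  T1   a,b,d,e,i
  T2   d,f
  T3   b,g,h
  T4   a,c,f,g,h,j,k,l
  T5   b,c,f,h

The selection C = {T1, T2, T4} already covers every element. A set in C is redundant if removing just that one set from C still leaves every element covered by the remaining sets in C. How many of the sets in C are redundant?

Drop T1: b, e, i uncovered — not redundant.
Drop T2: the rest still cover every element — redundant.
Drop T4: c, g, h, j, … uncovered — not redundant.
1 redundant: T2.

1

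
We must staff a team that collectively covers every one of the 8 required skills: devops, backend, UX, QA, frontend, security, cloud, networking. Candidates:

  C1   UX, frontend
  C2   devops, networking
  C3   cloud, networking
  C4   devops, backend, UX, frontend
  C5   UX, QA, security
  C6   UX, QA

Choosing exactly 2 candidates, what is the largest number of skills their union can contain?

Choosing C3, C4 covers {devops, backend, UX, frontend, cloud, networking} — 6 skills.
No choice of 2 candidates does better; here QA, security are left uncovered.

6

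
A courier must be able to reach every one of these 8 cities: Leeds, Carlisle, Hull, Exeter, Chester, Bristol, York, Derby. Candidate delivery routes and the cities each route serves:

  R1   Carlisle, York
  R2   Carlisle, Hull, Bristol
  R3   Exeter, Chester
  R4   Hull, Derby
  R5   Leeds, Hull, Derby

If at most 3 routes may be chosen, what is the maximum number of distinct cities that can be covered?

Choosing R1, R3, R5 covers {Leeds, Carlisle, Hull, Exeter, Chester, York, Derby} — 7 cities.
No choice of 3 routes does better; here Bristol is left uncovered.

7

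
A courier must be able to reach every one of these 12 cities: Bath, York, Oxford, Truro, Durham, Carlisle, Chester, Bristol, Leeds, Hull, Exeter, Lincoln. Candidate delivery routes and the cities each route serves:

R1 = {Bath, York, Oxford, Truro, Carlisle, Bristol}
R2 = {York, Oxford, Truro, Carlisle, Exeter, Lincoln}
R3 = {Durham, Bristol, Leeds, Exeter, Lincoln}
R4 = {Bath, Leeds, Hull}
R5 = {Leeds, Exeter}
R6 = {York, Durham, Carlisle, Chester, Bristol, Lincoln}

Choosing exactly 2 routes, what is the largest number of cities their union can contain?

Choosing R1, R3 covers {Bath, York, Oxford, Truro, Durham, Carlisle, Bristol, Leeds, Exeter, Lincoln} — 10 cities.
No choice of 2 routes does better; here Chester, Hull are left uncovered.

10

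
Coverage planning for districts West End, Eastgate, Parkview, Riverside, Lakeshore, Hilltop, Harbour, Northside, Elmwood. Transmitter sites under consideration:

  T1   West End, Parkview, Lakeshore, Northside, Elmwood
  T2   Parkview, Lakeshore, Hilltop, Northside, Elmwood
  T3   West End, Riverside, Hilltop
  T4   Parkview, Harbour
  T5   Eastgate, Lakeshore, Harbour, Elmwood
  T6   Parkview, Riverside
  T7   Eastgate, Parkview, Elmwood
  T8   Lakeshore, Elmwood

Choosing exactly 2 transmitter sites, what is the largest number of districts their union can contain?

Choosing T1, T3 covers {West End, Parkview, Riverside, Lakeshore, Hilltop, Northside, Elmwood} — 7 districts.
No choice of 2 transmitter sites does better; here Eastgate, Harbour are left uncovered.

7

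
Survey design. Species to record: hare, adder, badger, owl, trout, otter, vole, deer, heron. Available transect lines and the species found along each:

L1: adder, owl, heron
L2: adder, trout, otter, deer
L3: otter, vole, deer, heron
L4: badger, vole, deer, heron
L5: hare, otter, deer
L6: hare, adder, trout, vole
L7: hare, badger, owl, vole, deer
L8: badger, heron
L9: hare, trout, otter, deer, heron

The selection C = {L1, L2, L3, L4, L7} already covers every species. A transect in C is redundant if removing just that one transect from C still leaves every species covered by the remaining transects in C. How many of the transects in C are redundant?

3

Drop L1: the rest still cover every species — redundant.
Drop L2: trout uncovered — not redundant.
Drop L3: the rest still cover every species — redundant.
Drop L4: the rest still cover every species — redundant.
Drop L7: hare uncovered — not redundant.
3 redundant: L1, L3, L4.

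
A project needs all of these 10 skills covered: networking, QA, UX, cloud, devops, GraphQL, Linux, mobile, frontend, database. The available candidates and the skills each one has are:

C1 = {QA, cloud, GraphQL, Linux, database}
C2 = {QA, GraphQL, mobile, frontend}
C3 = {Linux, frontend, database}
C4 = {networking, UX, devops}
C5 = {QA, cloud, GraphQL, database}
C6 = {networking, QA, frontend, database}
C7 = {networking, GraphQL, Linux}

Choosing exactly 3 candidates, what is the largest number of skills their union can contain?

10

Choosing C1, C2, C4 covers {networking, QA, UX, cloud, devops, GraphQL, Linux, mobile, frontend, database} — 10 skills.
That is all 10 skills.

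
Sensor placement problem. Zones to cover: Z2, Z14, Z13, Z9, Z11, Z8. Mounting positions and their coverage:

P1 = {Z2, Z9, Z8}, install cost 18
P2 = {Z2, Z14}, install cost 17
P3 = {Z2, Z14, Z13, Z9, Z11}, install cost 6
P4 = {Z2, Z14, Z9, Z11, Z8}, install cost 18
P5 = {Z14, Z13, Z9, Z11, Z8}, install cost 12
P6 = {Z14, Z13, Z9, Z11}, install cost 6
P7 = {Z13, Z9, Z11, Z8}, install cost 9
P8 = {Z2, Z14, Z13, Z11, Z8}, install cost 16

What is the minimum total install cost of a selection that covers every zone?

P3, P7 cover every zone at install cost 6 + 9 = 15.
Any cover uses at least 2 sensor positions; among all covering selections none totals below 15.

15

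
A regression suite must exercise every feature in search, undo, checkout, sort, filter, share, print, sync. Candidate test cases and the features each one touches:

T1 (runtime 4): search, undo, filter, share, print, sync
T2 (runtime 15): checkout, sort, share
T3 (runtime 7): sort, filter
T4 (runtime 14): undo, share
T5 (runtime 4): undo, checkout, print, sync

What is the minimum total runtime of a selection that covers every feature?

15

T1, T3, T5 cover every feature at runtime 4 + 7 + 4 = 15.
Any cover uses at least 2 test cases; among all covering selections none totals below 15.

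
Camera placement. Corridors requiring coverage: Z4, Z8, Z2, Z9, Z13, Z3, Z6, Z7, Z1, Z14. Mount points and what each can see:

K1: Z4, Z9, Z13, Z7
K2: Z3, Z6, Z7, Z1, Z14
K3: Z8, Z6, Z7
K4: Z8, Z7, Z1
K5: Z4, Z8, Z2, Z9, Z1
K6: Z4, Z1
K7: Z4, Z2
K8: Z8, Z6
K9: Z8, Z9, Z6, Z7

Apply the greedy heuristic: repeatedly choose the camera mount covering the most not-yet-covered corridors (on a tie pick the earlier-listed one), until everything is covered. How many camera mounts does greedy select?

3

Pick 1: K2 covers 5 new corridors (Z3, Z6, Z7, Z1, Z14).
Pick 2: K5 covers 4 new corridors (Z4, Z8, Z2, Z9).
Pick 3: K1 covers 1 new corridors (Z13).
Greedy uses 3 camera mounts.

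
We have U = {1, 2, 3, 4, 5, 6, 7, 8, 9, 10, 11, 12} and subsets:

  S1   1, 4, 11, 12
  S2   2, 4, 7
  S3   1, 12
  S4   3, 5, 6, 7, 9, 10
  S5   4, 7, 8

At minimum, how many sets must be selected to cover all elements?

S1, S2, S4, S5 together cover {1, 2, 3, 4, 5, 6, 7, 8, 9, 10, 11, 12} — every element.
No 3 of the 5 sets cover everything (all 10 triples fall short), so 4 is minimum.

4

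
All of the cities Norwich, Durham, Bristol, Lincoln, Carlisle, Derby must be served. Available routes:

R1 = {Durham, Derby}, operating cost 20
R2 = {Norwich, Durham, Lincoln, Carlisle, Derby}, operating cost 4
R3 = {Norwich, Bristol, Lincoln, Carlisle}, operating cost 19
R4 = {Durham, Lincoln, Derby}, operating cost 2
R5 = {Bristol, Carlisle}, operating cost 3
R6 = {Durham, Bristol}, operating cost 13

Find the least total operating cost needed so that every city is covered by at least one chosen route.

7

R2, R5 cover every city at operating cost 4 + 3 = 7.
Any cover uses at least 2 routes; among all covering selections none totals below 7.
Greedy by coverage-per-operating cost would pick R4, R5, R2 for 9 — worse than the optimum 7.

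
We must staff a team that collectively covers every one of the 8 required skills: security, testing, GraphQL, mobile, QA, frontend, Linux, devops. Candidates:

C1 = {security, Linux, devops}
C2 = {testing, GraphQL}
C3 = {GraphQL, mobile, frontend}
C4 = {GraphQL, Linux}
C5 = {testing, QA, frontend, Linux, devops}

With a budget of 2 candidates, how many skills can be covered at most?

7

Choosing C3, C5 covers {testing, GraphQL, mobile, QA, frontend, Linux, devops} — 7 skills.
No choice of 2 candidates does better; here security is left uncovered.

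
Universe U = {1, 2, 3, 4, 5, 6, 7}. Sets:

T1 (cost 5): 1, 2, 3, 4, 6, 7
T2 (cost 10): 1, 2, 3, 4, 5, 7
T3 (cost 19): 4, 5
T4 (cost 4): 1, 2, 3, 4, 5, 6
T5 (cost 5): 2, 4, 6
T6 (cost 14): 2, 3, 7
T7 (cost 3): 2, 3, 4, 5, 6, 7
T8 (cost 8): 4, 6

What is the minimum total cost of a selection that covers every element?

7

T4, T7 cover every element at cost 4 + 3 = 7.
Any cover uses at least 2 sets; among all covering selections none totals below 7.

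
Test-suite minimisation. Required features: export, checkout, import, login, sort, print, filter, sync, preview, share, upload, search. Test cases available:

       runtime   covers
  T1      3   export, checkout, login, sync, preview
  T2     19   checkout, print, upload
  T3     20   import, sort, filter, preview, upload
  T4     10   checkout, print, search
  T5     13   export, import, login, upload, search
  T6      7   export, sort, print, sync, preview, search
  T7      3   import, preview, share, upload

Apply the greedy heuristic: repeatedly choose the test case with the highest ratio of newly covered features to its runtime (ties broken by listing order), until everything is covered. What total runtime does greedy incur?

33

Pick 1: T1 adds 5 new (export, checkout, login, sync, preview) at runtime 3 (ratio 5/3).
Pick 2: T7 adds 3 new (import, share, upload) at runtime 3 (ratio 3/3).
Pick 3: T6 adds 3 new (sort, print, search) at runtime 7 (ratio 3/7).
Pick 4: T3 adds 1 new (filter) at runtime 20 (ratio 1/20).
Greedy total runtime: 3 + 3 + 7 + 20 = 33.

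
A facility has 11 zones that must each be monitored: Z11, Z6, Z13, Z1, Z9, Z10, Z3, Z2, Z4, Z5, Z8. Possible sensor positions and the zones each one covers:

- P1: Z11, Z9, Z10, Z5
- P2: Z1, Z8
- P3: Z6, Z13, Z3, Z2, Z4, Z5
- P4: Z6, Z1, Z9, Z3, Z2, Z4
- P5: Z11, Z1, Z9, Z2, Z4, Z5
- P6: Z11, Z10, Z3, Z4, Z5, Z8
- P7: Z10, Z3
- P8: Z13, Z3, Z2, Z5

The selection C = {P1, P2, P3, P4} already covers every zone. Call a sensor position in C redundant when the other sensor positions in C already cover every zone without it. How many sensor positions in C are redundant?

Drop P1: Z11, Z10 uncovered — not redundant.
Drop P2: Z8 uncovered — not redundant.
Drop P3: Z13 uncovered — not redundant.
Drop P4: the rest still cover every zone — redundant.
1 redundant: P4.

1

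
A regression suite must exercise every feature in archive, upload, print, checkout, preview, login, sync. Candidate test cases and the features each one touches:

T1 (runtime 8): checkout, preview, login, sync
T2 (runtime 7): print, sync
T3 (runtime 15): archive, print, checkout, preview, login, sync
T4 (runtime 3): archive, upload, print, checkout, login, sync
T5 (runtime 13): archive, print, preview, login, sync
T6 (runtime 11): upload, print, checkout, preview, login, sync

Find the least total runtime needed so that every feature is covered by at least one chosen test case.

T1, T4 cover every feature at runtime 8 + 3 = 11.
Any cover uses at least 2 test cases; among all covering selections none totals below 11.

11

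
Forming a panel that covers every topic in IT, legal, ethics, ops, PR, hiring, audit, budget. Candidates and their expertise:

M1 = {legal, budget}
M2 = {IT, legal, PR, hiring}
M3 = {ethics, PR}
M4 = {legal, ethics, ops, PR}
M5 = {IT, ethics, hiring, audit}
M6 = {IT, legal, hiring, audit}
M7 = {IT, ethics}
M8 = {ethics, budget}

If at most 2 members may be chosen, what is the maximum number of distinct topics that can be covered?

Choosing M4, M5 covers {IT, legal, ethics, ops, PR, hiring, audit} — 7 topics.
No choice of 2 members does better; here budget is left uncovered.

7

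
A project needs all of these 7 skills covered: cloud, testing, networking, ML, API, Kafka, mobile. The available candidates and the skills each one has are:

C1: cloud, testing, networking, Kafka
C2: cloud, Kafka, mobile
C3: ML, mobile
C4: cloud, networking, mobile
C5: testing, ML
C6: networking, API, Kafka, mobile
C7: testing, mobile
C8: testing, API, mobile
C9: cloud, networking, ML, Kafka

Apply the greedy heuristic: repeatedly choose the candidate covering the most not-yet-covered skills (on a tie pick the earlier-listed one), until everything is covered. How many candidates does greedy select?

Pick 1: C1 covers 4 new skills (cloud, testing, networking, Kafka).
Pick 2: C3 covers 2 new skills (ML, mobile).
Pick 3: C6 covers 1 new skills (API).
Greedy uses 3 candidates. (The true minimum is 2.)

3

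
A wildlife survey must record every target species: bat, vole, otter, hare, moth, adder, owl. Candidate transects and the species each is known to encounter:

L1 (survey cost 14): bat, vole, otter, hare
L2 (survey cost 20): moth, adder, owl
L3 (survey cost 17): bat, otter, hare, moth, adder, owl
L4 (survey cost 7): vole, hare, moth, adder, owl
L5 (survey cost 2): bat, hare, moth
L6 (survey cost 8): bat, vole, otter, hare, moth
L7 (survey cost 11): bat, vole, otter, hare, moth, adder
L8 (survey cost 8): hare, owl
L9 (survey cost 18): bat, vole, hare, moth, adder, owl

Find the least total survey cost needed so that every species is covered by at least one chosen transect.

15

L4, L6 cover every species at survey cost 7 + 8 = 15.
Any cover uses at least 2 transects; among all covering selections none totals below 15.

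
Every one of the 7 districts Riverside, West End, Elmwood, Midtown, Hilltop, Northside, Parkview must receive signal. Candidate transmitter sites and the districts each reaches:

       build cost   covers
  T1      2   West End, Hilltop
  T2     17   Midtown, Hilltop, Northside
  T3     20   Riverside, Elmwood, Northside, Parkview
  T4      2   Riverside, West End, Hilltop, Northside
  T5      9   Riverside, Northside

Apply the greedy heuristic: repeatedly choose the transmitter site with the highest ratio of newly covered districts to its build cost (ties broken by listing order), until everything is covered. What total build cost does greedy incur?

Pick 1: T4 adds 4 new (Riverside, West End, Hilltop, Northside) at build cost 2 (ratio 4/2).
Pick 2: T3 adds 2 new (Elmwood, Parkview) at build cost 20 (ratio 2/20).
Pick 3: T2 adds 1 new (Midtown) at build cost 17 (ratio 1/17).
Greedy total build cost: 2 + 20 + 17 = 39.

39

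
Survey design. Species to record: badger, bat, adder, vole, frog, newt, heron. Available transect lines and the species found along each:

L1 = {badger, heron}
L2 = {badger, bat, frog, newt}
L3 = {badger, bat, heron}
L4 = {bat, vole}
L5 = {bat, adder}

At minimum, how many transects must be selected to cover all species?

L1, L2, L4, L5 together cover {badger, bat, adder, vole, frog, newt, heron} — every species.
No 3 of the 5 transects cover everything (all 10 triples fall short), so 4 is minimum.

4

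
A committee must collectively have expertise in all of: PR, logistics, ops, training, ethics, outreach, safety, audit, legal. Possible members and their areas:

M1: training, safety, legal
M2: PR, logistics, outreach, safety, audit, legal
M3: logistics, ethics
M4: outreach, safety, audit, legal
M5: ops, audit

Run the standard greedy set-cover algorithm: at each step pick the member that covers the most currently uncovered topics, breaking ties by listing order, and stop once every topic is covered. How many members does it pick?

4

Pick 1: M2 covers 6 new topics (PR, logistics, outreach, safety, audit, legal).
Pick 2: M1 covers 1 new topics (training).
Pick 3: M3 covers 1 new topics (ethics).
Pick 4: M5 covers 1 new topics (ops).
Greedy uses 4 members.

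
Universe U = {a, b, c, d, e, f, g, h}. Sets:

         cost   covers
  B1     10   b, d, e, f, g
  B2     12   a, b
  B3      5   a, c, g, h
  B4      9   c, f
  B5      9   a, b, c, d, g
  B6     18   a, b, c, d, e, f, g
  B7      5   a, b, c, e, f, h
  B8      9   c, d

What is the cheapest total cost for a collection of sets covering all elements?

14

B5, B7 cover every element at cost 9 + 5 = 14.
Any cover uses at least 2 sets; among all covering selections none totals below 14.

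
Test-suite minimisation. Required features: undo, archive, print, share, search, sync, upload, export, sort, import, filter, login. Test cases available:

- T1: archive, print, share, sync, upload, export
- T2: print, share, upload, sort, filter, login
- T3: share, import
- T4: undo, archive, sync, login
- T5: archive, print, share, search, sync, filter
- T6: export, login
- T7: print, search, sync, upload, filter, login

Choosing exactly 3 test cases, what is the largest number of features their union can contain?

10

Choosing T1, T2, T3 covers {archive, print, share, sync, upload, export, sort, import, filter, login} — 10 features.
No choice of 3 test cases does better; here undo, search are left uncovered.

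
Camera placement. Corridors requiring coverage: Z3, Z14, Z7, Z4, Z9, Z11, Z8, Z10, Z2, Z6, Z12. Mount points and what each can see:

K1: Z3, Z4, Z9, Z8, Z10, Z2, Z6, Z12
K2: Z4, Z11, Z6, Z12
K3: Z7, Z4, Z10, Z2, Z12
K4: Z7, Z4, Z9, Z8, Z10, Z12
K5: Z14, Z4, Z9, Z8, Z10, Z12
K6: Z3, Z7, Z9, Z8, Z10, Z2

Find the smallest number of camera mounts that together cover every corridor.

K2, K5, K6 together cover {Z3, Z14, Z7, Z4, Z9, Z11, Z8, Z10, Z2, Z6, Z12} — every corridor.
No 2 of the 6 camera mounts cover everything (all 15 pairs fall short), so 3 is minimum.
Greedy (largest uncovered first) would take K1, K2, K3, K5 — 4 camera mounts — but 3 suffice.

3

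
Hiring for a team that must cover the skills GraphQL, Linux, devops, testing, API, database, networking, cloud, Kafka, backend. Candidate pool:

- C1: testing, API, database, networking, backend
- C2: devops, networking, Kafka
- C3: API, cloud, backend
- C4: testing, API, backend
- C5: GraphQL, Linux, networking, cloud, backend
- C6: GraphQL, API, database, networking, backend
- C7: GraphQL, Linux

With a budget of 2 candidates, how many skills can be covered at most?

Choosing C1, C5 covers {GraphQL, Linux, testing, API, database, networking, cloud, backend} — 8 skills.
No choice of 2 candidates does better; here devops, Kafka are left uncovered.

8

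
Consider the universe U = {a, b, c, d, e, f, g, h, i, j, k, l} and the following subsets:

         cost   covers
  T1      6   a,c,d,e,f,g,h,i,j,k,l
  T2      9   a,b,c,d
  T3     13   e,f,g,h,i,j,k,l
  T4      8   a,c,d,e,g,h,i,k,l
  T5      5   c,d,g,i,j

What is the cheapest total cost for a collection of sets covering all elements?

T1, T2 cover every element at cost 6 + 9 = 15.
Any cover uses at least 2 sets; among all covering selections none totals below 15.

15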